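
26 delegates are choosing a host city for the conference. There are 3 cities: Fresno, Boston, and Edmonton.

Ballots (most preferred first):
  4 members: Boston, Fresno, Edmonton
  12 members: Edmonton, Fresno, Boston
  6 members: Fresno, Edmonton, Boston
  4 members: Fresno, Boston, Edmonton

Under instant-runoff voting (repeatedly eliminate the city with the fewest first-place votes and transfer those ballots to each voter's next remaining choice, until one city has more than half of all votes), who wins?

Fresno

Round 1: Fresno 10, Boston 4, Edmonton 12. Boston eliminated.
Round 2: Fresno 14, Edmonton 12. Fresno has a majority (≥14).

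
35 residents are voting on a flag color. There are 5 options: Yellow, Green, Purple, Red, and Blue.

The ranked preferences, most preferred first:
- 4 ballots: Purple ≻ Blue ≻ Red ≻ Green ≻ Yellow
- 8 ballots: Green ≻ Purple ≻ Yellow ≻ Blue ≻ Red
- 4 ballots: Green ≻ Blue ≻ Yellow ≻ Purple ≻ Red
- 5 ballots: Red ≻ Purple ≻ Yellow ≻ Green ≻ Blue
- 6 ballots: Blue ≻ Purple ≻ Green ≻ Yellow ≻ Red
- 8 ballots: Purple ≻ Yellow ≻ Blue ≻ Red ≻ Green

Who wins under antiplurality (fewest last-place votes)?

Purple

Last-place votes: Yellow 4, Green 8, Purple 0, Red 18, Blue 5.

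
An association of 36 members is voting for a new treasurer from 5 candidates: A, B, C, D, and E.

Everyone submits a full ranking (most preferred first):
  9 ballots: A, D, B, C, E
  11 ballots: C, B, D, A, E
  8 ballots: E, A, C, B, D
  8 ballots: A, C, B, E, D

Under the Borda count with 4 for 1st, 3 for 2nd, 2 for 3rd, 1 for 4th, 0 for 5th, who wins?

A: 9×4 + 11×1 + 8×3 + 8×4 = 103
B: 9×2 + 11×3 + 8×1 + 8×2 = 75
C: 9×1 + 11×4 + 8×2 + 8×3 = 93
D: 9×3 + 11×2 + 8×0 + 8×0 = 49
E: 9×0 + 11×0 + 8×4 + 8×1 = 40

A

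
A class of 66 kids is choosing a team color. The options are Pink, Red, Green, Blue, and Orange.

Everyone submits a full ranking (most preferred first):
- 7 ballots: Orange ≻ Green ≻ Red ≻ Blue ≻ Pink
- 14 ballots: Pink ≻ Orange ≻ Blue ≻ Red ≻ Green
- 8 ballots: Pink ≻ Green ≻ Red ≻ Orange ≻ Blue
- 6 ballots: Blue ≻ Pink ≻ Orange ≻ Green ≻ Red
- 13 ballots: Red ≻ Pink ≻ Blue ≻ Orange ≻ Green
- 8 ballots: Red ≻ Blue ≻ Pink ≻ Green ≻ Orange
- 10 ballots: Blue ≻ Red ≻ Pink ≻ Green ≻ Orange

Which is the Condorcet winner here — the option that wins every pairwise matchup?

Red

Red vs Pink: 38–28
Red vs Green: 45–21
Red vs Blue: 36–30
Red vs Orange: 39–27
Red beats every other option.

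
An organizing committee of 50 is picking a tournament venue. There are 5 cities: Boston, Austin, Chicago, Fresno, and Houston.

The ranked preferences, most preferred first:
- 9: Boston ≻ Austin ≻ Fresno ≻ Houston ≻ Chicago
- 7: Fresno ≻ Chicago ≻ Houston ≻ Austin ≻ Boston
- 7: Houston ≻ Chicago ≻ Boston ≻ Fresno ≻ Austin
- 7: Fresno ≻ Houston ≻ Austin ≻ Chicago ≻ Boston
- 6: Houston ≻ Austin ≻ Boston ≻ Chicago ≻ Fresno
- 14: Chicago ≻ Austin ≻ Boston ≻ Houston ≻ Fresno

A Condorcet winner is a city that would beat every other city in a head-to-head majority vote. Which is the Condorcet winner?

Houston vs Boston: 27–23
Houston vs Austin: 27–23
Houston vs Chicago: 29–21
Houston vs Fresno: 27–23
Houston beats every other city.

Houston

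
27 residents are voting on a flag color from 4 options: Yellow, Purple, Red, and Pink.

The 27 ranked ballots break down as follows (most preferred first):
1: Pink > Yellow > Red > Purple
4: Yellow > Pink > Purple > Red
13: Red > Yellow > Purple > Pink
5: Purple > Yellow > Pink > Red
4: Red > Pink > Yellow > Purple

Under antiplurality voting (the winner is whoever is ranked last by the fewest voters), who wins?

Yellow

Last-place votes: Yellow 0, Purple 5, Red 9, Pink 13.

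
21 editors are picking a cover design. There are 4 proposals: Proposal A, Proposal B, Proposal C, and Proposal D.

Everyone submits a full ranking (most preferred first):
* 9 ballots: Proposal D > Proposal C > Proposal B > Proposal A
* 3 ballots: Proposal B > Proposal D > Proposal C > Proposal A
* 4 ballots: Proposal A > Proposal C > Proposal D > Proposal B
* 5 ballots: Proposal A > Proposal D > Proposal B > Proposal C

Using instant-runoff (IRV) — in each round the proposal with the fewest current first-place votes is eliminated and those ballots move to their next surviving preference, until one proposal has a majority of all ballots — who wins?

Proposal D

Round 1: Proposal A 9, Proposal B 3, Proposal C 0, Proposal D 9. Proposal C eliminated.
Round 2: Proposal A 9, Proposal B 3, Proposal D 9. Proposal B eliminated.
Round 3: Proposal A 9, Proposal D 12. Proposal D has a majority (≥11).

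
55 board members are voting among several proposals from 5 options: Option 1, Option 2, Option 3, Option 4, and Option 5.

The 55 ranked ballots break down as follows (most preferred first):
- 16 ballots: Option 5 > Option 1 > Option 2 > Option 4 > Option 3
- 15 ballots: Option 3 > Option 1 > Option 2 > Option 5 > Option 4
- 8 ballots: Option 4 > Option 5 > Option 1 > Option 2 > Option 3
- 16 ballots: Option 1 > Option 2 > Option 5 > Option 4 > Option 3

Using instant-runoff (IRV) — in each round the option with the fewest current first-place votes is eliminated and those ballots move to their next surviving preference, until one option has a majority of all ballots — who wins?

Option 1

Round 1: Option 1 16, Option 2 0, Option 3 15, Option 4 8, Option 5 16. Option 2 eliminated.
Round 2: Option 1 16, Option 3 15, Option 4 8, Option 5 16. Option 4 eliminated.
Round 3: Option 1 16, Option 3 15, Option 5 24. Option 3 eliminated.
Round 4: Option 1 31, Option 5 24. Option 1 has a majority (≥28).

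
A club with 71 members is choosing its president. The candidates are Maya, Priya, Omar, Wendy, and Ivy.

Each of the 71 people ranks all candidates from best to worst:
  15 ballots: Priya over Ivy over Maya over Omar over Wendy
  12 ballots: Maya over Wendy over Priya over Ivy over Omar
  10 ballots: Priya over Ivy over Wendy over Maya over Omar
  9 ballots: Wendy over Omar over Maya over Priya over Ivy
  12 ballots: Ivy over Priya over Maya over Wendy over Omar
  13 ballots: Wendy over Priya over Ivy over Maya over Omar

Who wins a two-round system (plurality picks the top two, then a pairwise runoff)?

Priya

Round 1 first-place votes: Maya 12, Priya 25, Omar 0, Wendy 22, Ivy 12. Priya and Wendy advance.
Runoff: Priya is ranked above Wendy on 37 ballots, Wendy above Priya on 34.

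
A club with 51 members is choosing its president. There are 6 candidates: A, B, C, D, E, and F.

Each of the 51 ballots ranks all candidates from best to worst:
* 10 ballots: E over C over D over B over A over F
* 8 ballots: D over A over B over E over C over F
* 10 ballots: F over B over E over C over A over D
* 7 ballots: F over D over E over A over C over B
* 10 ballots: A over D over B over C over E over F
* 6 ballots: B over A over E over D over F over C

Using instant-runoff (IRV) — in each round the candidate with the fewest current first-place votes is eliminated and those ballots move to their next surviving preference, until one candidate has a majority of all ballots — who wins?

A

Round 1: A 10, B 6, C 0, D 8, E 10, F 17. C eliminated.
Round 2: A 10, B 6, D 8, E 10, F 17. B eliminated.
Round 3: A 16, D 8, E 10, F 17. D eliminated.
Round 4: A 24, E 10, F 17. E eliminated.
Round 5: A 34, F 17. A has a majority (≥26).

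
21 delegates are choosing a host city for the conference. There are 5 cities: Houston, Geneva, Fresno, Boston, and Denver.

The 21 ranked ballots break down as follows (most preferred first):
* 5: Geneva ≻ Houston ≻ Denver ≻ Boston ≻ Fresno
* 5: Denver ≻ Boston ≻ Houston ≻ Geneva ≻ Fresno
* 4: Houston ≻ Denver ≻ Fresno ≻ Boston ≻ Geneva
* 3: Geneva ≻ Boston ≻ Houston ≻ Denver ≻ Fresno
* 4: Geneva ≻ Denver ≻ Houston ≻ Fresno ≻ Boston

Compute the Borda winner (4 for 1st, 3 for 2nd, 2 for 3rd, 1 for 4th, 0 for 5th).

Denver

Houston: 5×3 + 5×2 + 4×4 + 3×2 + 4×2 = 55
Geneva: 5×4 + 5×1 + 4×0 + 3×4 + 4×4 = 53
Fresno: 5×0 + 5×0 + 4×2 + 3×0 + 4×1 = 12
Boston: 5×1 + 5×3 + 4×1 + 3×3 + 4×0 = 33
Denver: 5×2 + 5×4 + 4×3 + 3×1 + 4×3 = 57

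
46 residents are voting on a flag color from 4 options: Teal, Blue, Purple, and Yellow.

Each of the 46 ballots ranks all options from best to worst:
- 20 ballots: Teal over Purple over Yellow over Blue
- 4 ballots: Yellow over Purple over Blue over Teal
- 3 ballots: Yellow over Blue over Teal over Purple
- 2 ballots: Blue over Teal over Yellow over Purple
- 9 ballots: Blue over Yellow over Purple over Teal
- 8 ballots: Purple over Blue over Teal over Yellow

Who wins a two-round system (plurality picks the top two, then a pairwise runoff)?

Blue

Round 1 first-place votes: Teal 20, Blue 11, Purple 8, Yellow 7. Teal and Blue advance.
Runoff: Teal is ranked above Blue on 20 ballots, Blue above Teal on 26.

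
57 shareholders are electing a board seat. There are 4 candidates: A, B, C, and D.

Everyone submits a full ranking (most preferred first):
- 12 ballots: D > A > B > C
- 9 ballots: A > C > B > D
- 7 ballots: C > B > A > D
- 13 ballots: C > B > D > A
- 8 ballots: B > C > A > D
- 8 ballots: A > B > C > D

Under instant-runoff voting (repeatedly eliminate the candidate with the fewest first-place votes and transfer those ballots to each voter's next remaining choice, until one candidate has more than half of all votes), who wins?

Round 1: A 17, B 8, C 20, D 12. B eliminated.
Round 2: A 17, C 28, D 12. D eliminated.
Round 3: A 29, C 28. A has a majority (≥29).

A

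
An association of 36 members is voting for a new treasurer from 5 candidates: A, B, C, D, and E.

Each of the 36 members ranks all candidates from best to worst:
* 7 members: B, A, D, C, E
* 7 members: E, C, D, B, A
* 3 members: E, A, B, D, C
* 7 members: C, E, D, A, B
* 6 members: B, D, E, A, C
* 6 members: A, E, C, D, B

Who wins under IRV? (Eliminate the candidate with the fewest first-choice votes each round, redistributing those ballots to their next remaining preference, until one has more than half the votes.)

Round 1: A 6, B 13, C 7, D 0, E 10. D eliminated.
Round 2: A 6, B 13, C 7, E 10. A eliminated.
Round 3: B 13, C 7, E 16. C eliminated.
Round 4: B 13, E 23. E has a majority (≥19).

E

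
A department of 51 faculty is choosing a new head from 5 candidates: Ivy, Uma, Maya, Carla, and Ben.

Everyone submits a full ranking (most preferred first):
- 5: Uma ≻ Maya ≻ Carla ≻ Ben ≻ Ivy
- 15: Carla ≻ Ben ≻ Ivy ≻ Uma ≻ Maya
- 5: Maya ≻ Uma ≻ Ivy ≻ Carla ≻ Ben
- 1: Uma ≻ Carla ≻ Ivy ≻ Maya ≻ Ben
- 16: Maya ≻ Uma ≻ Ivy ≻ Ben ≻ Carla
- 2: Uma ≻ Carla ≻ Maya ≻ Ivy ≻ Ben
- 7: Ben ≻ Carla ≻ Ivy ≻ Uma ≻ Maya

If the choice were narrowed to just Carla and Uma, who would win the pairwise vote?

Uma

Carla is ranked above Uma on 22 ballots; Uma above Carla on 29.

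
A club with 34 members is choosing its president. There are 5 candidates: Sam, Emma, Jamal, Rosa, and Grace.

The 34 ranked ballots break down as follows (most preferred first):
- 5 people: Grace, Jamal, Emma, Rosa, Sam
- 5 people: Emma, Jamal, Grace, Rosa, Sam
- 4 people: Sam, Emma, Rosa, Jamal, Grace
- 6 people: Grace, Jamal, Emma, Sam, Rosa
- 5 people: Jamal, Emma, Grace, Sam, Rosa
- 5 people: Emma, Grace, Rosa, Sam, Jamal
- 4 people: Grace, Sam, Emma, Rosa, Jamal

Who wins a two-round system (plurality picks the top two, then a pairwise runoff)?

Round 1 first-place votes: Sam 4, Emma 10, Jamal 5, Rosa 0, Grace 15. Grace and Emma advance.
Runoff: Grace is ranked above Emma on 15 ballots, Emma above Grace on 19.

Emma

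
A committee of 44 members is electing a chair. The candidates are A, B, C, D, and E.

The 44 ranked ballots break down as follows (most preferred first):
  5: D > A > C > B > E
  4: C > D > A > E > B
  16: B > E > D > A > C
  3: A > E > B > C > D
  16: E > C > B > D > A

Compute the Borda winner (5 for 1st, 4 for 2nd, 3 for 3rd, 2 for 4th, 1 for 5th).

A: 5×4 + 4×3 + 16×2 + 3×5 + 16×1 = 95
B: 5×2 + 4×1 + 16×5 + 3×3 + 16×3 = 151
C: 5×3 + 4×5 + 16×1 + 3×2 + 16×4 = 121
D: 5×5 + 4×4 + 16×3 + 3×1 + 16×2 = 124
E: 5×1 + 4×2 + 16×4 + 3×4 + 16×5 = 169

E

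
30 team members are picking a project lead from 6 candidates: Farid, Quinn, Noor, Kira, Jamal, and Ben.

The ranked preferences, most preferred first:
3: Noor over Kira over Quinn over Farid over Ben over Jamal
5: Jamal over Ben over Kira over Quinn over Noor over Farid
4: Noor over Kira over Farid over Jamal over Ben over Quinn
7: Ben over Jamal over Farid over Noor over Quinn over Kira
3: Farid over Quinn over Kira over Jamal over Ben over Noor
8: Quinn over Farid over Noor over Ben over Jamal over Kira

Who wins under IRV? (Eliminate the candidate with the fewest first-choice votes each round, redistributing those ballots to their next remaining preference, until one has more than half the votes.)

Round 1: Farid 3, Quinn 8, Noor 7, Kira 0, Jamal 5, Ben 7. Kira eliminated.
Round 2: Farid 3, Quinn 8, Noor 7, Jamal 5, Ben 7. Farid eliminated.
Round 3: Quinn 11, Noor 7, Jamal 5, Ben 7. Jamal eliminated.
Round 4: Quinn 11, Noor 7, Ben 12. Noor eliminated.
Round 5: Quinn 14, Ben 16. Ben has a majority (≥16).

Ben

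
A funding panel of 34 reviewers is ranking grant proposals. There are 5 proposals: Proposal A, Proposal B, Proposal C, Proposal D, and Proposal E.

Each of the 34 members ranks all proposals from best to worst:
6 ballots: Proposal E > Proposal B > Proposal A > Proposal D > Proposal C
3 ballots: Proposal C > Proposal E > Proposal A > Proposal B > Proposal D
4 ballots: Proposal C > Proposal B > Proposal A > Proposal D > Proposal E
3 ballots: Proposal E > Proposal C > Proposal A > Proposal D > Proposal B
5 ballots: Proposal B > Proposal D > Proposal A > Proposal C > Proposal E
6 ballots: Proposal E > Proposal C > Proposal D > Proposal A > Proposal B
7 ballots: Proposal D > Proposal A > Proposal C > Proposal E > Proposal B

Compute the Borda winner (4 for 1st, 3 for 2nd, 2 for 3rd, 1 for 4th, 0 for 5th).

Proposal A: 6×2 + 3×2 + 4×2 + 3×2 + 5×2 + 6×1 + 7×3 = 69
Proposal B: 6×3 + 3×1 + 4×3 + 3×0 + 5×4 + 6×0 + 7×0 = 53
Proposal C: 6×0 + 3×4 + 4×4 + 3×3 + 5×1 + 6×3 + 7×2 = 74
Proposal D: 6×1 + 3×0 + 4×1 + 3×1 + 5×3 + 6×2 + 7×4 = 68
Proposal E: 6×4 + 3×3 + 4×0 + 3×4 + 5×0 + 6×4 + 7×1 = 76

Proposal E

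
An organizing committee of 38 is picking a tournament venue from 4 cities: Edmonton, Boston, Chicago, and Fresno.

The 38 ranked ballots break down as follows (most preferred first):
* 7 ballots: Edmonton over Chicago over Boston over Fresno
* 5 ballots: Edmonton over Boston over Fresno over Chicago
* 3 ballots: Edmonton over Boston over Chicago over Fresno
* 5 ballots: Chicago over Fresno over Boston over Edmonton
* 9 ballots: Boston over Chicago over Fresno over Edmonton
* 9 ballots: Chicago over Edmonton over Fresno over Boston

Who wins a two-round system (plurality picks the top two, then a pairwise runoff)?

Round 1 first-place votes: Edmonton 15, Boston 9, Chicago 14, Fresno 0. Edmonton and Chicago advance.
Runoff: Edmonton is ranked above Chicago on 15 ballots, Chicago above Edmonton on 23.

Chicago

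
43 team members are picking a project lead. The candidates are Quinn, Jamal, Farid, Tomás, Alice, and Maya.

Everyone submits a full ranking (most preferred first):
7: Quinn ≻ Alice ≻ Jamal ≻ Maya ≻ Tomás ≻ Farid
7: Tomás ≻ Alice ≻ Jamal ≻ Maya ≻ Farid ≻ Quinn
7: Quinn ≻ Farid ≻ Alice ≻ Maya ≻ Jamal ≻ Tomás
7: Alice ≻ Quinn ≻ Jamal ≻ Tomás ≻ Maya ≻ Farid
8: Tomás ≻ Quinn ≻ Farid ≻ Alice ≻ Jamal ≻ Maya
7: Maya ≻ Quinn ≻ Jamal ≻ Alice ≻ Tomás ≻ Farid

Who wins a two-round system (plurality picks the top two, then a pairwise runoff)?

Round 1 first-place votes: Quinn 14, Jamal 0, Farid 0, Tomás 15, Alice 7, Maya 7. Tomás and Quinn advance.
Runoff: Tomás is ranked above Quinn on 15 ballots, Quinn above Tomás on 28.

Quinn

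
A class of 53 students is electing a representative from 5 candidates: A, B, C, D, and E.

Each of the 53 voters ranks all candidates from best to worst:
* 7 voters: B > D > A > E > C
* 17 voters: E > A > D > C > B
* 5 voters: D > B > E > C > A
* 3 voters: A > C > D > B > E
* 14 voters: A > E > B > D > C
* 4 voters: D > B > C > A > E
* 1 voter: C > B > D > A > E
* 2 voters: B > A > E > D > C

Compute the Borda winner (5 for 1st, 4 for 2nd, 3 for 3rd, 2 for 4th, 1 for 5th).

A

A: 7×3 + 17×4 + 5×1 + 3×5 + 14×5 + 4×2 + 1×2 + 2×4 = 197
B: 7×5 + 17×1 + 5×4 + 3×2 + 14×3 + 4×4 + 1×4 + 2×5 = 150
C: 7×1 + 17×2 + 5×2 + 3×4 + 14×1 + 4×3 + 1×5 + 2×1 = 96
D: 7×4 + 17×3 + 5×5 + 3×3 + 14×2 + 4×5 + 1×3 + 2×2 = 168
E: 7×2 + 17×5 + 5×3 + 3×1 + 14×4 + 4×1 + 1×1 + 2×3 = 184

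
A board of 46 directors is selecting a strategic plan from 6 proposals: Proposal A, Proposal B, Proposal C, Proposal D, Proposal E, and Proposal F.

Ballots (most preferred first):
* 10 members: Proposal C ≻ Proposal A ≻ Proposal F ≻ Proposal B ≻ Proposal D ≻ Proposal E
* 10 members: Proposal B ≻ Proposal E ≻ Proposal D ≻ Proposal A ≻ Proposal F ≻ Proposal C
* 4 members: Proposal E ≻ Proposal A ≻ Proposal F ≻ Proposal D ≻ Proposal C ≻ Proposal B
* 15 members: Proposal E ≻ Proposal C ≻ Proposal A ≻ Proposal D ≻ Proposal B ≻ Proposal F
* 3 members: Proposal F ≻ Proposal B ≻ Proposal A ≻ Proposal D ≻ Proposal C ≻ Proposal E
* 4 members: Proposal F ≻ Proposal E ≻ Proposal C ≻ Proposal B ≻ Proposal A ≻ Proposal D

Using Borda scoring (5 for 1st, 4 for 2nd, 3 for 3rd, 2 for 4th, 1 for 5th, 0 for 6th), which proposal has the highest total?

Proposal E

Proposal A: 10×4 + 10×2 + 4×4 + 15×3 + 3×3 + 4×1 = 134
Proposal B: 10×2 + 10×5 + 4×0 + 15×1 + 3×4 + 4×2 = 105
Proposal C: 10×5 + 10×0 + 4×1 + 15×4 + 3×1 + 4×3 = 129
Proposal D: 10×1 + 10×3 + 4×2 + 15×2 + 3×2 + 4×0 = 84
Proposal E: 10×0 + 10×4 + 4×5 + 15×5 + 3×0 + 4×4 = 151
Proposal F: 10×3 + 10×1 + 4×3 + 15×0 + 3×5 + 4×5 = 87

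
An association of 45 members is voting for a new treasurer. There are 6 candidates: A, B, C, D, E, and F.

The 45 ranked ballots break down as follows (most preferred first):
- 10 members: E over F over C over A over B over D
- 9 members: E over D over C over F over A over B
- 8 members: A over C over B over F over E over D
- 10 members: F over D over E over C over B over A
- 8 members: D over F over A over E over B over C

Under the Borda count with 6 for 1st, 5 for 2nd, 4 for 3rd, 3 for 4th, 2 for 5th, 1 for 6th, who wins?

F

A: 10×3 + 9×2 + 8×6 + 10×1 + 8×4 = 138
B: 10×2 + 9×1 + 8×4 + 10×2 + 8×2 = 97
C: 10×4 + 9×4 + 8×5 + 10×3 + 8×1 = 154
D: 10×1 + 9×5 + 8×1 + 10×5 + 8×6 = 161
E: 10×6 + 9×6 + 8×2 + 10×4 + 8×3 = 194
F: 10×5 + 9×3 + 8×3 + 10×6 + 8×5 = 201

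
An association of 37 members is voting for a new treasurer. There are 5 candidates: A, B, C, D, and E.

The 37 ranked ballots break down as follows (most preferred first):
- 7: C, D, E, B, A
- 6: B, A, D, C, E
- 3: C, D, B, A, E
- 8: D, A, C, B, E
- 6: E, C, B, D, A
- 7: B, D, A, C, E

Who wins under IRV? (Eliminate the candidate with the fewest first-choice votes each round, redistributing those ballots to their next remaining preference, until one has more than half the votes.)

Round 1: A 0, B 13, C 10, D 8, E 6. A eliminated.
Round 2: B 13, C 10, D 8, E 6. E eliminated.
Round 3: B 13, C 16, D 8. D eliminated.
Round 4: B 13, C 24. C has a majority (≥19).

C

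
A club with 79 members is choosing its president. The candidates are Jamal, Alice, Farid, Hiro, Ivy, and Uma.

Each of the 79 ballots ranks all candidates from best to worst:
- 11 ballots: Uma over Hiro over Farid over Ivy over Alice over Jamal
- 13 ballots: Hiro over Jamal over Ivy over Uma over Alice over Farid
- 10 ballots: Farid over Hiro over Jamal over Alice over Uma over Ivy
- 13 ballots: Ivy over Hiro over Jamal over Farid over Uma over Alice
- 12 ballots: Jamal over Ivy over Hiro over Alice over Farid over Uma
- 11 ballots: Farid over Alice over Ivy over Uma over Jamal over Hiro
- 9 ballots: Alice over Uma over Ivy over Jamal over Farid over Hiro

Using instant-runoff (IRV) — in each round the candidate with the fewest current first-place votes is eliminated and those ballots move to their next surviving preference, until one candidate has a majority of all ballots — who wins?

Ivy

Round 1: Jamal 12, Alice 9, Farid 21, Hiro 13, Ivy 13, Uma 11. Alice eliminated.
Round 2: Jamal 12, Farid 21, Hiro 13, Ivy 13, Uma 20. Jamal eliminated.
Round 3: Farid 21, Hiro 13, Ivy 25, Uma 20. Hiro eliminated.
Round 4: Farid 21, Ivy 38, Uma 20. Uma eliminated.
Round 5: Farid 32, Ivy 47. Ivy has a majority (≥40).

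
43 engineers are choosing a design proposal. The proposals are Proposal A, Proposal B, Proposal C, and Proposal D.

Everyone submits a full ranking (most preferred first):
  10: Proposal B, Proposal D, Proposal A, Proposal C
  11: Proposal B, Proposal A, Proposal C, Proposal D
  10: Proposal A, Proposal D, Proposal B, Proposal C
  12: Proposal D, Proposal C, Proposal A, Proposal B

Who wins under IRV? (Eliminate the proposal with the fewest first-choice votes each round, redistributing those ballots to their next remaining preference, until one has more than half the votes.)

Round 1: Proposal A 10, Proposal B 21, Proposal C 0, Proposal D 12. Proposal C eliminated.
Round 2: Proposal A 10, Proposal B 21, Proposal D 12. Proposal A eliminated.
Round 3: Proposal B 21, Proposal D 22. Proposal D has a majority (≥22).

Proposal D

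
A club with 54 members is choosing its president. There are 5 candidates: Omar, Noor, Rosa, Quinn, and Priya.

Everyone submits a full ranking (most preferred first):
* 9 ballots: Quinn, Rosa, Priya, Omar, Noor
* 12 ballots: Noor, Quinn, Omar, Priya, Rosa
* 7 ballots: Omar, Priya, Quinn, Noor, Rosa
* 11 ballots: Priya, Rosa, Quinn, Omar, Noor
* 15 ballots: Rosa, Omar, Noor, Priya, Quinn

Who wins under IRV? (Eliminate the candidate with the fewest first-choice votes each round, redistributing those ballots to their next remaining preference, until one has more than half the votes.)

Priya

Round 1: Omar 7, Noor 12, Rosa 15, Quinn 9, Priya 11. Omar eliminated.
Round 2: Noor 12, Rosa 15, Quinn 9, Priya 18. Quinn eliminated.
Round 3: Noor 12, Rosa 24, Priya 18. Noor eliminated.
Round 4: Rosa 24, Priya 30. Priya has a majority (≥28).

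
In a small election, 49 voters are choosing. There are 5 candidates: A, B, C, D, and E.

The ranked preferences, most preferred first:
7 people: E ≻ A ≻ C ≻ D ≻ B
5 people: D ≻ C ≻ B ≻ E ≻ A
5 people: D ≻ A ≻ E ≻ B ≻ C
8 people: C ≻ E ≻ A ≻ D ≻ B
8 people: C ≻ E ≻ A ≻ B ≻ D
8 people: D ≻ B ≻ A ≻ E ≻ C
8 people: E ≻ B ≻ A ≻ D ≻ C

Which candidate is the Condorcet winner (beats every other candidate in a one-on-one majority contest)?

E

E vs A: 36–13
E vs B: 36–13
E vs C: 28–21
E vs D: 31–18
E beats every other candidate.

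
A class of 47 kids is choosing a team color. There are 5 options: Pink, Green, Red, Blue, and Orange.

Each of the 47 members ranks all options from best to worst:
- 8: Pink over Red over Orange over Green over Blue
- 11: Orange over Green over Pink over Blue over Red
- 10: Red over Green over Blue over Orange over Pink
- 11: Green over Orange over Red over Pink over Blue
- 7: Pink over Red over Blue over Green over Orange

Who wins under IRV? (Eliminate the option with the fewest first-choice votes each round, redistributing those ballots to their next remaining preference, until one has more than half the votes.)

Round 1: Pink 15, Green 11, Red 10, Blue 0, Orange 11. Blue eliminated.
Round 2: Pink 15, Green 11, Red 10, Orange 11. Red eliminated.
Round 3: Pink 15, Green 21, Orange 11. Orange eliminated.
Round 4: Pink 15, Green 32. Green has a majority (≥24).

Green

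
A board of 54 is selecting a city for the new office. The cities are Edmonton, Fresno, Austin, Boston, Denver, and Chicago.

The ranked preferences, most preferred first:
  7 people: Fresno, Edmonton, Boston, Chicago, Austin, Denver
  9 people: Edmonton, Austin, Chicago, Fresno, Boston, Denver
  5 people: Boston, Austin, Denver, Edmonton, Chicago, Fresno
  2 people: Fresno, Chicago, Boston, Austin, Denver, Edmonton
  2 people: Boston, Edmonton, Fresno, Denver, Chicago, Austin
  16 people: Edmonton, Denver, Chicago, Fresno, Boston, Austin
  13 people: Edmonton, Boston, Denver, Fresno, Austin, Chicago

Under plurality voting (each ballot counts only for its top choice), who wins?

First-place votes: Edmonton 38, Fresno 9, Austin 0, Boston 7, Denver 0, Chicago 0.

Edmonton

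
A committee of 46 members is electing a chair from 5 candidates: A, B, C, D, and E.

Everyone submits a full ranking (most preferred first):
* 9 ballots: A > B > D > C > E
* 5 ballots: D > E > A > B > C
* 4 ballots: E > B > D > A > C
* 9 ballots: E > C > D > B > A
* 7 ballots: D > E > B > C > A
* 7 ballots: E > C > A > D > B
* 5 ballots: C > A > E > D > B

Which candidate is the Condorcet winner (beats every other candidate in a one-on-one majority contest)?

E vs A: 32–14
E vs B: 37–9
E vs C: 32–14
E vs D: 25–21
E beats every other candidate.

E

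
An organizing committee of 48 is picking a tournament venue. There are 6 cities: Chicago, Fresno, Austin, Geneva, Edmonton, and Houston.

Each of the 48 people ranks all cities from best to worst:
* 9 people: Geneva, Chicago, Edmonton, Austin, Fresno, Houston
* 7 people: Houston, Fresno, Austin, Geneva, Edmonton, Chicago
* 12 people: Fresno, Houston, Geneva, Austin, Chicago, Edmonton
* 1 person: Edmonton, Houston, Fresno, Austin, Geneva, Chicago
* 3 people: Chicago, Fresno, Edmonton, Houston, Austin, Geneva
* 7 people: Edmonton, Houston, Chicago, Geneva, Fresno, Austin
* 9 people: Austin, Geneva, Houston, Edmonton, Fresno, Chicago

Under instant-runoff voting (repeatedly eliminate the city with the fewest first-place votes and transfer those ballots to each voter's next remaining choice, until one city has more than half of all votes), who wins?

Round 1: Chicago 3, Fresno 12, Austin 9, Geneva 9, Edmonton 8, Houston 7. Chicago eliminated.
Round 2: Fresno 15, Austin 9, Geneva 9, Edmonton 8, Houston 7. Houston eliminated.
Round 3: Fresno 22, Austin 9, Geneva 9, Edmonton 8. Edmonton eliminated.
Round 4: Fresno 23, Austin 9, Geneva 16. Austin eliminated.
Round 5: Fresno 23, Geneva 25. Geneva has a majority (≥25).

Geneva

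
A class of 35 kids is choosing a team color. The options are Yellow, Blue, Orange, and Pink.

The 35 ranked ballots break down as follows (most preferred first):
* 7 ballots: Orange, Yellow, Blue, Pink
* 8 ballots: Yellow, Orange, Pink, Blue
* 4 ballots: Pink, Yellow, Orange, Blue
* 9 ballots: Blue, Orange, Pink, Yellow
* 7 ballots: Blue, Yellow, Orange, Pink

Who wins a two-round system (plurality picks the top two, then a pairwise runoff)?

Yellow

Round 1 first-place votes: Yellow 8, Blue 16, Orange 7, Pink 4. Blue and Yellow advance.
Runoff: Blue is ranked above Yellow on 16 ballots, Yellow above Blue on 19.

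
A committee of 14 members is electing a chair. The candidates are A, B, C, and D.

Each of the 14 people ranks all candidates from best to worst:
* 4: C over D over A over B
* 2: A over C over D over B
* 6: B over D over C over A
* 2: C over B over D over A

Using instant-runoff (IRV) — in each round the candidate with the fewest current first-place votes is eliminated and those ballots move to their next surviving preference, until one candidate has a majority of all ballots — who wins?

Round 1: A 2, B 6, C 6, D 0. D eliminated.
Round 2: A 2, B 6, C 6. A eliminated.
Round 3: B 6, C 8. C has a majority (≥8).

C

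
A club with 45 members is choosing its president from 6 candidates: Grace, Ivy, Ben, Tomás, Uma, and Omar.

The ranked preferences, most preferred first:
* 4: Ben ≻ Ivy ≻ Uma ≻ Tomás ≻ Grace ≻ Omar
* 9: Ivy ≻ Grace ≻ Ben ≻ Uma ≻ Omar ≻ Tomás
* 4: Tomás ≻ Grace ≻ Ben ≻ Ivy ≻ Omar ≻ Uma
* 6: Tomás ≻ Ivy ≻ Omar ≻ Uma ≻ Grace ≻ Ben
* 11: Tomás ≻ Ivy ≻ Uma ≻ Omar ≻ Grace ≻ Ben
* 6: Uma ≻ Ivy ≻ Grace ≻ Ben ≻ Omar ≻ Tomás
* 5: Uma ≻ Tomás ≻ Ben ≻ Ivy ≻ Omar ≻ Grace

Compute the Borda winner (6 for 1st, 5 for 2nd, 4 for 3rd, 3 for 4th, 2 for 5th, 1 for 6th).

Ivy

Grace: 4×2 + 9×5 + 4×5 + 6×2 + 11×2 + 6×4 + 5×1 = 136
Ivy: 4×5 + 9×6 + 4×3 + 6×5 + 11×5 + 6×5 + 5×3 = 216
Ben: 4×6 + 9×4 + 4×4 + 6×1 + 11×1 + 6×3 + 5×4 = 131
Tomás: 4×3 + 9×1 + 4×6 + 6×6 + 11×6 + 6×1 + 5×5 = 178
Uma: 4×4 + 9×3 + 4×1 + 6×3 + 11×4 + 6×6 + 5×6 = 175
Omar: 4×1 + 9×2 + 4×2 + 6×4 + 11×3 + 6×2 + 5×2 = 109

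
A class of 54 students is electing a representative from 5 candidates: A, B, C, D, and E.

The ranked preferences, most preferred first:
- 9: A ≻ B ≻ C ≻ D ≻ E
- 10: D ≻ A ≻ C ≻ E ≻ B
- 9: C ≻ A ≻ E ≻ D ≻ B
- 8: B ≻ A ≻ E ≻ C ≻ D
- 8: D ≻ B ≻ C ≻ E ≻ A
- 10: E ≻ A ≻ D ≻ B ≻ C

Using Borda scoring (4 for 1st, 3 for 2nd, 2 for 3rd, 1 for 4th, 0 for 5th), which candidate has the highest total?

A

A: 9×4 + 10×3 + 9×3 + 8×3 + 8×0 + 10×3 = 147
B: 9×3 + 10×0 + 9×0 + 8×4 + 8×3 + 10×1 = 93
C: 9×2 + 10×2 + 9×4 + 8×1 + 8×2 + 10×0 = 98
D: 9×1 + 10×4 + 9×1 + 8×0 + 8×4 + 10×2 = 110
E: 9×0 + 10×1 + 9×2 + 8×2 + 8×1 + 10×4 = 92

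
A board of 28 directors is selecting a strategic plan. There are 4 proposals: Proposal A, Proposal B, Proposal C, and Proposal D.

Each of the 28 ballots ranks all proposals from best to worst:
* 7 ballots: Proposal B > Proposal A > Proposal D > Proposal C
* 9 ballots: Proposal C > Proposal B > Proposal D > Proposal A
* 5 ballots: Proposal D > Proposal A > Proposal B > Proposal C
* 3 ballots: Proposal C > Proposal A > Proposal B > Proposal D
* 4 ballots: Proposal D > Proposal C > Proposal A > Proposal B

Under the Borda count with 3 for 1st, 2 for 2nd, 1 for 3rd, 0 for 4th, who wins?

Proposal B

Proposal A: 7×2 + 9×0 + 5×2 + 3×2 + 4×1 = 34
Proposal B: 7×3 + 9×2 + 5×1 + 3×1 + 4×0 = 47
Proposal C: 7×0 + 9×3 + 5×0 + 3×3 + 4×2 = 44
Proposal D: 7×1 + 9×1 + 5×3 + 3×0 + 4×3 = 43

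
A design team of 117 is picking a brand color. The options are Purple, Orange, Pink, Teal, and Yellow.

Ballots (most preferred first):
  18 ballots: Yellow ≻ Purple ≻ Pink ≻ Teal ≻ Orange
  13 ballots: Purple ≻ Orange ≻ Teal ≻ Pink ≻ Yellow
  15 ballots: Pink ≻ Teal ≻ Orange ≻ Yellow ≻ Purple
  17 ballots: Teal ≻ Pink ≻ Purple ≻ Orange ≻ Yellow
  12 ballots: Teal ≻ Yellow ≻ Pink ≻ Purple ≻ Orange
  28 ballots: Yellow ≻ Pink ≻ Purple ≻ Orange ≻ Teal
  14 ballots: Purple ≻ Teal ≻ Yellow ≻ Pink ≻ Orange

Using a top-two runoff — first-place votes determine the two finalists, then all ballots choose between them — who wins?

Teal

Round 1 first-place votes: Purple 27, Orange 0, Pink 15, Teal 29, Yellow 46. Yellow and Teal advance.
Runoff: Yellow is ranked above Teal on 46 ballots, Teal above Yellow on 71.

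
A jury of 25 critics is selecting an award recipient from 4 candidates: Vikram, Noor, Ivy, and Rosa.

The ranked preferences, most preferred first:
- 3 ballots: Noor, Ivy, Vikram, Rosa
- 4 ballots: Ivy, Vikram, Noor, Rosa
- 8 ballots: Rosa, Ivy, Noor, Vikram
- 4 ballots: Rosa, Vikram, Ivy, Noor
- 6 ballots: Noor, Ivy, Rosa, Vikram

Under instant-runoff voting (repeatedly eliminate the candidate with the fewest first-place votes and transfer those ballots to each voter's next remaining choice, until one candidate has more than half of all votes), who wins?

Noor

Round 1: Vikram 0, Noor 9, Ivy 4, Rosa 12. Vikram eliminated.
Round 2: Noor 9, Ivy 4, Rosa 12. Ivy eliminated.
Round 3: Noor 13, Rosa 12. Noor has a majority (≥13).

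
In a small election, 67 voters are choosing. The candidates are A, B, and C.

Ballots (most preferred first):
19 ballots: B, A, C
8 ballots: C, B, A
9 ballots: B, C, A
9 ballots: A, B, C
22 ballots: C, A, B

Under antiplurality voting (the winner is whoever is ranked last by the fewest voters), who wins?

A

Last-place votes: A 17, B 22, C 28.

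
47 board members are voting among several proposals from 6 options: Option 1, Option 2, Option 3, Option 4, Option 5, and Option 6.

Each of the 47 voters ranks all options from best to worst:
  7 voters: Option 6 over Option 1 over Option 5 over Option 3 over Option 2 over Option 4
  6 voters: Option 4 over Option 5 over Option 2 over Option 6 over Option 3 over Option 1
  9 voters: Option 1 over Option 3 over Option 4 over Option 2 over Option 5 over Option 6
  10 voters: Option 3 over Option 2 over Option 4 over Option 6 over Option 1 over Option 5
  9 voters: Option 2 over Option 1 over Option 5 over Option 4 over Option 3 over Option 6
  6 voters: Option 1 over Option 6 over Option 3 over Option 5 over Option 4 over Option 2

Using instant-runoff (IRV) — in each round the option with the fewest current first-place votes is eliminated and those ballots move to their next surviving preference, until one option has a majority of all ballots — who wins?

Round 1: Option 1 15, Option 2 9, Option 3 10, Option 4 6, Option 5 0, Option 6 7. Option 5 eliminated.
Round 2: Option 1 15, Option 2 9, Option 3 10, Option 4 6, Option 6 7. Option 4 eliminated.
Round 3: Option 1 15, Option 2 15, Option 3 10, Option 6 7. Option 6 eliminated.
Round 4: Option 1 22, Option 2 15, Option 3 10. Option 3 eliminated.
Round 5: Option 1 22, Option 2 25. Option 2 has a majority (≥24).

Option 2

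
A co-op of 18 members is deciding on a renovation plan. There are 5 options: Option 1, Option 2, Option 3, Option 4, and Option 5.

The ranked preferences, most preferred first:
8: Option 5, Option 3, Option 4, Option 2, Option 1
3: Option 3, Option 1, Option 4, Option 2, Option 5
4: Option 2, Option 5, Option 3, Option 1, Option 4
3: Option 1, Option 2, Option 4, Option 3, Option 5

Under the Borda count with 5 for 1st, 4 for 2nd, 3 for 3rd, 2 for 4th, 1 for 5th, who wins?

Option 3

Option 1: 8×1 + 3×4 + 4×2 + 3×5 = 43
Option 2: 8×2 + 3×2 + 4×5 + 3×4 = 54
Option 3: 8×4 + 3×5 + 4×3 + 3×2 = 65
Option 4: 8×3 + 3×3 + 4×1 + 3×3 = 46
Option 5: 8×5 + 3×1 + 4×4 + 3×1 = 62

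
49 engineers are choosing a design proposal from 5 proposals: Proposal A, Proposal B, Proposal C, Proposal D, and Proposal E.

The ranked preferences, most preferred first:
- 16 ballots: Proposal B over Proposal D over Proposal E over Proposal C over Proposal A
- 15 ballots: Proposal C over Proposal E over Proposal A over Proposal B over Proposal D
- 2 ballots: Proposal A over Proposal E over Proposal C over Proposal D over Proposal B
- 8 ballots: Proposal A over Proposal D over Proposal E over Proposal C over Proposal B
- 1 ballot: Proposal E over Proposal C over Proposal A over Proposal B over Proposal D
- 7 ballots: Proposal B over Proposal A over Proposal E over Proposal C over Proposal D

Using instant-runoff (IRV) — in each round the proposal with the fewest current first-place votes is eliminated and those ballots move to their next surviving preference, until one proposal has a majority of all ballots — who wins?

Round 1: Proposal A 10, Proposal B 23, Proposal C 15, Proposal D 0, Proposal E 1. Proposal D eliminated.
Round 2: Proposal A 10, Proposal B 23, Proposal C 15, Proposal E 1. Proposal E eliminated.
Round 3: Proposal A 10, Proposal B 23, Proposal C 16. Proposal A eliminated.
Round 4: Proposal B 23, Proposal C 26. Proposal C has a majority (≥25).

Proposal C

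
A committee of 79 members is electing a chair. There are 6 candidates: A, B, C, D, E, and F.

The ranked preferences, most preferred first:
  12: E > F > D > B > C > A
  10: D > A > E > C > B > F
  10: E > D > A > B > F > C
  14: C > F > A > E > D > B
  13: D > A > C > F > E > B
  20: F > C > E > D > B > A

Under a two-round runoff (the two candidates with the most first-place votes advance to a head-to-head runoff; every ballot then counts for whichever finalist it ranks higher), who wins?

Round 1 first-place votes: A 0, B 0, C 14, D 23, E 22, F 20. D and E advance.
Runoff: D is ranked above E on 23 ballots, E above D on 56.

E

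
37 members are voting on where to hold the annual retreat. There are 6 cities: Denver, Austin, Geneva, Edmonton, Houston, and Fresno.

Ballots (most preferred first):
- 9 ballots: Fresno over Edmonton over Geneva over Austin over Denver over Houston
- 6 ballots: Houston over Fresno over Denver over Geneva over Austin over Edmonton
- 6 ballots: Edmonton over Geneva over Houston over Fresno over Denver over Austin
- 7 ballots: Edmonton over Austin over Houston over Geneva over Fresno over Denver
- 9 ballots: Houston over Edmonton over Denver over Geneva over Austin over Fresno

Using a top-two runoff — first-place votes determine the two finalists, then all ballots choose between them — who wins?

Edmonton

Round 1 first-place votes: Denver 0, Austin 0, Geneva 0, Edmonton 13, Houston 15, Fresno 9. Houston and Edmonton advance.
Runoff: Houston is ranked above Edmonton on 15 ballots, Edmonton above Houston on 22.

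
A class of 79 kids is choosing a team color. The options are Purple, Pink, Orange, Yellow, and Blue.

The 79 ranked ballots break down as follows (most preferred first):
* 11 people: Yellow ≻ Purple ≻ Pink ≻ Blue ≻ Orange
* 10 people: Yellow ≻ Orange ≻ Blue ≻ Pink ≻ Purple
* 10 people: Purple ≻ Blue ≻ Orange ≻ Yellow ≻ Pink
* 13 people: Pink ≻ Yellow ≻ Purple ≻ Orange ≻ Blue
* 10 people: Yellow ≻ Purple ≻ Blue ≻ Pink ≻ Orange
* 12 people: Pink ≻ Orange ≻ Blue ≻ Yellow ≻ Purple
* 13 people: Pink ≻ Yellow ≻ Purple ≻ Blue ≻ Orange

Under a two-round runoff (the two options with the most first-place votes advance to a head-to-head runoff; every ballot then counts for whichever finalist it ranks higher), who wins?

Yellow

Round 1 first-place votes: Purple 10, Pink 38, Orange 0, Yellow 31, Blue 0. Pink and Yellow advance.
Runoff: Pink is ranked above Yellow on 38 ballots, Yellow above Pink on 41.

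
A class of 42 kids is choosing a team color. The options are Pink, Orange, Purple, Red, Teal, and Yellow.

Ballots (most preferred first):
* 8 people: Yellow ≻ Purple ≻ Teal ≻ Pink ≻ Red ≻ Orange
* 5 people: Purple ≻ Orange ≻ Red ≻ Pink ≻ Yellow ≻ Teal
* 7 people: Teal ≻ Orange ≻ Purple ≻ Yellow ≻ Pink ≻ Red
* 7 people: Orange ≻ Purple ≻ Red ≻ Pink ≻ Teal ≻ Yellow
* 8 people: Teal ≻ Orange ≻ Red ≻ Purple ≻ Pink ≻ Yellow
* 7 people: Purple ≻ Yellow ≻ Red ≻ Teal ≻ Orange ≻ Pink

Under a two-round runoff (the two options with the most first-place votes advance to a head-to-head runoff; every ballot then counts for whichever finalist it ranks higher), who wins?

Purple

Round 1 first-place votes: Pink 0, Orange 7, Purple 12, Red 0, Teal 15, Yellow 8. Teal and Purple advance.
Runoff: Teal is ranked above Purple on 15 ballots, Purple above Teal on 27.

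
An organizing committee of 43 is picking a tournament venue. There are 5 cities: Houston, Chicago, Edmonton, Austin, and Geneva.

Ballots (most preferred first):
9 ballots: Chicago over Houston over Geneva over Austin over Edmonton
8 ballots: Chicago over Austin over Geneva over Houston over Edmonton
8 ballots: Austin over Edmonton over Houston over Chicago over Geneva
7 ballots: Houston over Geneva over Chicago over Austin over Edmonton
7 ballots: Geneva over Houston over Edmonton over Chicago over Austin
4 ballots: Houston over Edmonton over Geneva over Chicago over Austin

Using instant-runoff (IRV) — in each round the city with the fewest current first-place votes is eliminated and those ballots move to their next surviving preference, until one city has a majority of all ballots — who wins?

Round 1: Houston 11, Chicago 17, Edmonton 0, Austin 8, Geneva 7. Edmonton eliminated.
Round 2: Houston 11, Chicago 17, Austin 8, Geneva 7. Geneva eliminated.
Round 3: Houston 18, Chicago 17, Austin 8. Austin eliminated.
Round 4: Houston 26, Chicago 17. Houston has a majority (≥22).

Houston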